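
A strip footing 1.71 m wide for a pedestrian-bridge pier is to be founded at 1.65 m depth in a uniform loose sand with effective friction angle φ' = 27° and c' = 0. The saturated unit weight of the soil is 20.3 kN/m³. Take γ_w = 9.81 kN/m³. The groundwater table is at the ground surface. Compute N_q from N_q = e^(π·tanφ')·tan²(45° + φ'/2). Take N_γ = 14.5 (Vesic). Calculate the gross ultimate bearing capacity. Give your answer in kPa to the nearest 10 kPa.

tan27° = 0.5095, so N_q = e^(π×0.5095)·tan²(58.5°) = 4.957 × 2.663 = 13.2.
γ' = 20.3 − 9.81 = 10.49 kN/m³ (submerged throughout). q = 10.49 × 1.65 = 17.308 kPa; the same γ' applies in the ½γBN_γ term.
q·N_q = 17.308 × 13.199 = 228.46 kPa
0.5·γ·B·N_γ = 0.5 × 10.49 × 1.71 × 14.5 = 130.05 kPa
q_ult = 228.46 + 130.05 = 358.51 kPa.

q_ult ≈ 360 kPa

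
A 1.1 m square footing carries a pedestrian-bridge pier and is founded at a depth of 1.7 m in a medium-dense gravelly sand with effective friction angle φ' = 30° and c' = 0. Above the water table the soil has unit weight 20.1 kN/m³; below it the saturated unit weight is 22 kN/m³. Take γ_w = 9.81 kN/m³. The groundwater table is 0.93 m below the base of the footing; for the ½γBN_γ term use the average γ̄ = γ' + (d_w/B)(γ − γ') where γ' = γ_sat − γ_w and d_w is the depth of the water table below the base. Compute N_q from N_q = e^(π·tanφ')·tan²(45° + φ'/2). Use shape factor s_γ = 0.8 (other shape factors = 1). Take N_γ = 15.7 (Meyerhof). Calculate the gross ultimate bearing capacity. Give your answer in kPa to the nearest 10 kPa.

q_ult ≈ 760 kPa

tan30° = 0.5774, so N_q = e^(π×0.5774)·tan²(60°) = 6.134 × 3.0 = 18.4.
Overburden at base level: q = 20.1 × 1.7 = 34.17 kPa.
The water table is 0.93 m below the base (< B = 1.1 m), so the ½γBN_γ term uses γ̄ = γ' + (d_w/B)(γ − γ') = 12.19 + (0.93/1.1)(20.1 − 12.19) = 18.878 kN/m³.
Surcharge term q·N_q = 34.17 × 18.401 = 628.77 kPa; self-weight term 0.5·γ·B·N_γ·s_γ = 0.5 × 18.878 × 1.1 × 15.7 × 0.8 = 130.41 kPa.
q_ult = 628.77 + 130.41 = 759.17 kPa.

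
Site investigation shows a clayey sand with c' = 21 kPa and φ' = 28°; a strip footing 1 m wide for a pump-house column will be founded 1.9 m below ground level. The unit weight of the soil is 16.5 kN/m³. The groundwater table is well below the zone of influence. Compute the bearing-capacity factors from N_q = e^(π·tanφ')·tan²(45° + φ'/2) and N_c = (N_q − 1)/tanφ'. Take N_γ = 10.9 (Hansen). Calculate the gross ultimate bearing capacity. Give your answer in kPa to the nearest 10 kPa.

tan28° = 0.5317, so N_q = e^(π×0.5317)·tan²(59°) = 5.314 × 2.77 = 14.72.
N_c = (14.72 − 1)/tan28° = 25.8.
Overburden at base level: q = 16.5 × 1.9 = 31.35 kPa.
Cohesion term c·N_c = 21 × 25.803 = 541.87 kPa; surcharge term q·N_q = 31.35 × 14.72 = 461.47 kPa; self-weight term 0.5·γ·B·N_γ = 0.5 × 16.5 × 1 × 10.9 = 89.925 kPa.
q_ult = 541.87 + 461.47 + 89.925 = 1093.3 kPa.

q_ult ≈ 1090 kPa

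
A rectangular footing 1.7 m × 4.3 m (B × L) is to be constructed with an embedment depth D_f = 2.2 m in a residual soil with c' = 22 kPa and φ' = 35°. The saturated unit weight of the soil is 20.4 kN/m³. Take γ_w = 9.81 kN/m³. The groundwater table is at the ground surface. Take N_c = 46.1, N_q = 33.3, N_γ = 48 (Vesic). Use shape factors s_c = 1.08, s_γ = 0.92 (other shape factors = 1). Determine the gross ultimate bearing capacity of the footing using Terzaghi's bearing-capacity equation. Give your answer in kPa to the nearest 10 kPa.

With the water table at the surface the whole profile is submerged: γ' = 20.4 − 9.81 = 10.59 kN/m³, so q = γ'·D_f = 23.298 kPa; the same γ' applies in the ½γBN_γ term.
q_ult = c·N_c·s_c + q·N_q + 0.5·γ·B·N_γ·s_γ
     = 22 × 46.1 × 1.08 + 23.298 × 33.3 + 0.5 × 10.59 × 1.7 × 48 × 0.92
     = 1095.3 + 775.82 + 397.51 = 2268.7 kPa.

q_ult ≈ 2270 kPa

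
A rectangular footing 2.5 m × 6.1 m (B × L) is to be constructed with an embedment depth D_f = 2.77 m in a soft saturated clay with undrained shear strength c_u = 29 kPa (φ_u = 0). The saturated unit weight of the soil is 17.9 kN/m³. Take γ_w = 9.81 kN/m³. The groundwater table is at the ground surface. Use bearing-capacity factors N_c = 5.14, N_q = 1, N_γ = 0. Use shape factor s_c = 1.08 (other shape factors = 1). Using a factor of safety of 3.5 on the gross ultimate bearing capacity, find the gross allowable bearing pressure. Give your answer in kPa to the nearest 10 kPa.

q_all ≈ 50 kPa

γ' = 17.9 − 9.81 = 8.09 kN/m³ (submerged throughout). q = 8.09 × 2.77 = 22.409 kPa.
c·N_c·s_c = 29 × 5.14 × 1.08 = 160.98 kPa
q·N_q = 22.409 × 1 = 22.409 kPa
q_ult = 160.98 + 22.409 = 183.39 kPa.
q_all = 183.39 / 3.5 = 52.398 kPa.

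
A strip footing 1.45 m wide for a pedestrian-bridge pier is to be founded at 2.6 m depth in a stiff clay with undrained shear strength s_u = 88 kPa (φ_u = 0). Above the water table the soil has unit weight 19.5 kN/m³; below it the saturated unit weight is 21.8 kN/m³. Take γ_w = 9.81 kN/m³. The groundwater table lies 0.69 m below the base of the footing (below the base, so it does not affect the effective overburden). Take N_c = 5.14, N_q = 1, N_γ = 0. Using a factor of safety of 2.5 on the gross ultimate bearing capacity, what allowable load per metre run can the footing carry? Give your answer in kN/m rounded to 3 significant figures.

Effective surcharge at the founding depth q = γ·D_f = 19.5 × 2.6 = 50.7 kPa.
q_ult = c·N_c + q·N_q
     = 88 × 5.14 + 50.7 × 1
     = 452.32 + 50.7 = 503.02 kPa.
Gross allowable pressure q_all = 503.02 / 2.5 = 201.21 kPa.
Allowable wall load = q_all × B = 201.21 × 1.45 = 291.75 kN per metre run.

≈ 292 kN/m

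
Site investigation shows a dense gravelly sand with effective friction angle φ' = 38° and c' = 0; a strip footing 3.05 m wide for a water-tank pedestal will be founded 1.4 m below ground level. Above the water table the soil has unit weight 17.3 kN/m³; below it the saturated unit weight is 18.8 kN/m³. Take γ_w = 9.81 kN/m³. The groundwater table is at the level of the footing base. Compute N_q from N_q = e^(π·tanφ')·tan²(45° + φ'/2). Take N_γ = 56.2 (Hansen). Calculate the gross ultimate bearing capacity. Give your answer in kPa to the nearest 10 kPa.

tan38° = 0.7813, so N_q = e^(π×0.7813)·tan²(64°) = 11.64 × 4.204 = 48.93.
q = γ·D_f = 17.3 × 1.4 = 24.22 kPa.
For the ½γBN_γ term take γ' = 18.8 − 9.81 = 8.99 kN/m³ (soil below base is submerged).
q·N_q = 24.22 × 48.933 = 1185.2 kPa
0.5·γ·B·N_γ = 0.5 × 8.99 × 3.05 × 56.2 = 770.49 kPa
q_ult = 1185.2 + 770.49 = 1955.7 kPa.

q_ult ≈ 1960 kPa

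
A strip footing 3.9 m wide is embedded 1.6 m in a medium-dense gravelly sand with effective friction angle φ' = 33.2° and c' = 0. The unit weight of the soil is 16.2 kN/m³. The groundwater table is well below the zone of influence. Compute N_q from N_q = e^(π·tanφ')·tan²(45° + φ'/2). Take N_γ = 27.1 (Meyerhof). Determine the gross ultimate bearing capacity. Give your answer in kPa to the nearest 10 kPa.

tan33.2° = 0.6544, so N_q = e^(π×0.6544)·tan²(61.6°) = 7.813 × 3.421 = 26.72.
Overburden at base level: q = 16.2 × 1.6 = 25.92 kPa.
Surcharge term q·N_q = 25.92 × 26.725 = 692.71 kPa; self-weight term 0.5·γ·B·N_γ = 0.5 × 16.2 × 3.9 × 27.1 = 856.09 kPa.
q_ult = 692.71 + 856.09 = 1548.8 kPa.

q_ult ≈ 1550 kPa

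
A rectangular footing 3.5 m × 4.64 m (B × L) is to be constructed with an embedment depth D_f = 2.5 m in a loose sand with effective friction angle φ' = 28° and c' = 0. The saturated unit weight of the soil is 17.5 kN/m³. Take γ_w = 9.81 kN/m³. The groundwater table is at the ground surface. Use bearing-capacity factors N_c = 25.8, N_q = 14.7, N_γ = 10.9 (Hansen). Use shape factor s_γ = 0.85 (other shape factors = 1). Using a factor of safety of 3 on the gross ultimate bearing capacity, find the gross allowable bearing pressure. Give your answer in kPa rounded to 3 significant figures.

q_all ≈ 136 kPa

With the water table at the surface the whole profile is submerged: γ' = 17.5 − 9.81 = 7.69 kN/m³, so q = γ'·D_f = 19.225 kPa; the same γ' applies in the ½γBN_γ term.
q_ult = q·N_q + 0.5·γ·B·N_γ·s_γ
     = 19.225 × 14.7 + 0.5 × 7.69 × 3.5 × 10.9 × 0.85
     = 282.61 + 124.68 = 407.29 kPa.
q_all = 407.29 / 3 = 135.76 kPa.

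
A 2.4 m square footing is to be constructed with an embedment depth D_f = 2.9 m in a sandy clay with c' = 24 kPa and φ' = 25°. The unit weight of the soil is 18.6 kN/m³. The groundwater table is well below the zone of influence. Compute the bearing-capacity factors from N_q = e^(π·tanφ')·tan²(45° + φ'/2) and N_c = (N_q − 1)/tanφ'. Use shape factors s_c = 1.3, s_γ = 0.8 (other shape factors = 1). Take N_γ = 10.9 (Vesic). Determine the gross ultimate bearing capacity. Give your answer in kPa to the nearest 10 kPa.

tan25° = 0.4663, so N_q = e^(π×0.4663)·tan²(57.5°) = 4.327 × 2.464 = 10.66.
N_c = (10.66 − 1)/tan25° = 20.72.
Effective surcharge at the founding depth q = γ·D_f = 18.6 × 2.9 = 53.94 kPa.
q_ult = c·N_c·s_c + q·N_q + 0.5·γ·B·N_γ·s_γ
     = 24 × 20.721 × 1.3 + 53.94 × 10.662 + 0.5 × 18.6 × 2.4 × 10.9 × 0.8
     = 646.48 + 575.12 + 194.63 = 1416.2 kPa.

q_ult ≈ 1420 kPa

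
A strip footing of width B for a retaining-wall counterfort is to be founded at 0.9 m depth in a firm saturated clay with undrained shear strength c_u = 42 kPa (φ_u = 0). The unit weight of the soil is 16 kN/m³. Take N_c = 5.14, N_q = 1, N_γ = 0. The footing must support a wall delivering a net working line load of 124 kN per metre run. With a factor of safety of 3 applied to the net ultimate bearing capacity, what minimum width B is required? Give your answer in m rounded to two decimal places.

Effective surcharge at the founding depth q = γ·D_f = 16 × 0.9 = 14.4 kPa.
q_ult = c·N_c + q·N_q
     = 42 × 5.14 + 14.4 × 1
     = 215.88 + 14.4 = 230.28 kPa.
For φ = 0 the ½γBN_γ term vanishes, so q_ult is independent of B. q_net = 230.28 − 14.4 = 215.88 kPa; q_all(net) = 215.88/3 = 71.96 kPa.
Required width B = w / q_all(net) = 124 / 71.96 = 1.723 m.

B = 1.72 m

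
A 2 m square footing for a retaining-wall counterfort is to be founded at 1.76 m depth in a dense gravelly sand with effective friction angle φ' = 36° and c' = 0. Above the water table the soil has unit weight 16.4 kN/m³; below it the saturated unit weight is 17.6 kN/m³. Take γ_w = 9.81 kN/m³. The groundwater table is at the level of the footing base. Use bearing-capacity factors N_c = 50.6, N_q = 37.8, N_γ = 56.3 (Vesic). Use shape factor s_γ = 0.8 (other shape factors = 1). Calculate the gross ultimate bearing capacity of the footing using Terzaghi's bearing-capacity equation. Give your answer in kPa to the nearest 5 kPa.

q_ult ≈ 1440 kPa

Overburden at base level: q = 16.4 × 1.76 = 28.864 kPa.
Below the base the soil is submerged, so the ½γBN_γ term uses γ' = 17.6 − 9.81 = 7.79 kN/m³.
Surcharge term q·N_q = 28.864 × 37.8 = 1091.1 kPa; self-weight term 0.5·γ·B·N_γ·s_γ = 0.5 × 7.79 × 2 × 56.3 × 0.8 = 350.86 kPa.
q_ult = 1091.1 + 350.86 = 1441.9 kPa.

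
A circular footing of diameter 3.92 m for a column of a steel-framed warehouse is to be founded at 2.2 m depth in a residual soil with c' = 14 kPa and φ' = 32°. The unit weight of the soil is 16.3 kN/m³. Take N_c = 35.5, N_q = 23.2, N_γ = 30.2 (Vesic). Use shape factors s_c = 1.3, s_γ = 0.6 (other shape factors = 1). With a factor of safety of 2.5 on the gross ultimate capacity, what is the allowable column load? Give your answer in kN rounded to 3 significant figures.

P_all ≈ 9930 kN

Effective surcharge at the founding depth q = γ·D_f = 16.3 × 2.2 = 35.86 kPa.
q_ult = c·N_c·s_c + q·N_q + 0.5·γ·B·N_γ·s_γ
     = 14 × 35.5 × 1.3 + 35.86 × 23.2 + 0.5 × 16.3 × 3.92 × 30.2 × 0.6
     = 646.1 + 831.95 + 578.9 = 2056.9 kPa.
Gross allowable pressure q_all = 2056.9 / 2.5 = 822.78 kPa.
Footing area = 12.0687 m², so allowable column load = 822.78 × 12.0687 = 9929.9 kN.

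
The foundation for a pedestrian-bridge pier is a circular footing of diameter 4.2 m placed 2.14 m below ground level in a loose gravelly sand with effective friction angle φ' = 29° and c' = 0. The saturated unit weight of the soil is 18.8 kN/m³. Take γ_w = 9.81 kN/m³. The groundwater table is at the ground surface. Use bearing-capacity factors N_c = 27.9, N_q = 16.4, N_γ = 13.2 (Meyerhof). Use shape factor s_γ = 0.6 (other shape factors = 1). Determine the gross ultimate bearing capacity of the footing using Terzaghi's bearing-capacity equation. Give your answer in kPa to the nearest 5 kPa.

q_ult ≈ 465 kPa

With the water table at the surface the whole profile is submerged: γ' = 18.8 − 9.81 = 8.99 kN/m³, so q = γ'·D_f = 19.239 kPa; the same γ' applies in the ½γBN_γ term.
q_ult = q·N_q + 0.5·γ·B·N_γ·s_γ
     = 19.239 × 16.4 + 0.5 × 8.99 × 4.2 × 13.2 × 0.6
     = 315.51 + 149.52 = 465.03 kPa.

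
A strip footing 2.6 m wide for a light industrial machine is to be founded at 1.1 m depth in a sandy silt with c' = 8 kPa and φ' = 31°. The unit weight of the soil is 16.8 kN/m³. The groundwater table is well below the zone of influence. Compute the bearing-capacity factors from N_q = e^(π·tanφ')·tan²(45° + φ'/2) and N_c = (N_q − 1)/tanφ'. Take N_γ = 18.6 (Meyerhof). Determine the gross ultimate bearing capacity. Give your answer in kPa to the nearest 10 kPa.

tan31° = 0.6009, so N_q = e^(π×0.6009)·tan²(60.5°) = 6.604 × 3.124 = 20.63.
N_c = (20.63 − 1)/tan31° = 32.67.
Overburden at base level: q = 16.8 × 1.1 = 18.48 kPa.
Cohesion term c·N_c = 8 × 32.671 = 261.37 kPa; surcharge term q·N_q = 18.48 × 20.631 = 381.26 kPa; self-weight term 0.5·γ·B·N_γ = 0.5 × 16.8 × 2.6 × 18.6 = 406.22 kPa.
q_ult = 261.37 + 381.26 + 406.22 = 1048.9 kPa.

q_ult ≈ 1050 kPa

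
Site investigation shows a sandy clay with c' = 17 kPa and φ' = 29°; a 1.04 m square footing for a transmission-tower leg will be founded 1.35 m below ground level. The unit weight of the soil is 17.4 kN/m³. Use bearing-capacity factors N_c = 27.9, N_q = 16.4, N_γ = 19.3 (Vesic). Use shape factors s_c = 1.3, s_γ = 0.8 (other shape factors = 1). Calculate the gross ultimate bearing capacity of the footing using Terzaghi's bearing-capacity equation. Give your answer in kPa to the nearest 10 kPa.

q_ult ≈ 1140 kPa

Effective surcharge at the founding depth q = γ·D_f = 17.4 × 1.35 = 23.49 kPa.
q_ult = c·N_c·s_c + q·N_q + 0.5·γ·B·N_γ·s_γ
     = 17 × 27.9 × 1.3 + 23.49 × 16.4 + 0.5 × 17.4 × 1.04 × 19.3 × 0.8
     = 616.59 + 385.24 + 139.7 = 1141.5 kPa.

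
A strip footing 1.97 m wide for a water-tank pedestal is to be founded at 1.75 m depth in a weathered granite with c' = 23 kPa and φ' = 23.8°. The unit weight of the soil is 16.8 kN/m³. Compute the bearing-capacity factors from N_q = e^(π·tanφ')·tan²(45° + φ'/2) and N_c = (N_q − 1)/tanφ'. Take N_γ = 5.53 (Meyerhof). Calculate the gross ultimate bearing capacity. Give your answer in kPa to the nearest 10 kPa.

tan23.8° = 0.4411, so N_q = e^(π×0.4411)·tan²(56.9°) = 3.997 × 2.353 = 9.41.
N_c = (9.41 − 1)/tan23.8° = 19.06.
Effective surcharge at the founding depth q = γ·D_f = 16.8 × 1.75 = 29.4 kPa.
q_ult = c·N_c + q·N_q + 0.5·γ·B·N_γ
     = 23 × 19.059 + 29.4 × 9.4061 + 0.5 × 16.8 × 1.97 × 5.53
     = 438.36 + 276.54 + 91.51 = 806.41 kPa.

q_ult ≈ 810 kPa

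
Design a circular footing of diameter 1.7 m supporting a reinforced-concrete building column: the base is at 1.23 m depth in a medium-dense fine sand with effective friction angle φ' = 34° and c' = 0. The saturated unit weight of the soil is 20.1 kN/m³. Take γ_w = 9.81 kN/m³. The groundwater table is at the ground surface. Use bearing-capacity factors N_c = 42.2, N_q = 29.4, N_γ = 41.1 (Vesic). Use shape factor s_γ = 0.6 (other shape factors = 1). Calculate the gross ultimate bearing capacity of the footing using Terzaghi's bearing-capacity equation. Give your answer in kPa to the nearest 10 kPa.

q_ult ≈ 590 kPa

Water table at ground surface, so effective unit weight γ' = 20.1 − 9.81 = 10.29 kN/m³ is used throughout; overburden q = 10.29 × 1.23 = 12.657 kPa; the same γ' applies in the ½γBN_γ term.
Surcharge term q·N_q = 12.657 × 29.4 = 372.11 kPa; self-weight term 0.5·γ·B·N_γ·s_γ = 0.5 × 10.29 × 1.7 × 41.1 × 0.6 = 215.69 kPa.
q_ult = 372.11 + 215.69 = 587.8 kPa.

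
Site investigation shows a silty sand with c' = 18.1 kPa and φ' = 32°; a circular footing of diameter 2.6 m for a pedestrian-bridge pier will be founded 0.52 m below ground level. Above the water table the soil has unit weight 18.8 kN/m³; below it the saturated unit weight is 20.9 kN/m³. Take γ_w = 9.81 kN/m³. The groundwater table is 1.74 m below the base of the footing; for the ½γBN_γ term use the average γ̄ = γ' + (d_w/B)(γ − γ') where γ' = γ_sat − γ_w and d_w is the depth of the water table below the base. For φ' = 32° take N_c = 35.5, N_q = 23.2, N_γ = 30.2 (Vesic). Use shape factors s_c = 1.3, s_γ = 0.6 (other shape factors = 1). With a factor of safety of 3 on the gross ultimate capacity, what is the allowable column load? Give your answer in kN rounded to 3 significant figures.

P_all ≈ 2560 kN

Effective surcharge at the founding depth q = γ·D_f = 18.8 × 0.52 = 9.776 kPa.
With d_w = 1.74 m < B, γ̄ = 11.09 + (1.74/2.6) × (18.8 − 11.09) = 16.25 kN/m³.
q_ult = c·N_c·s_c + q·N_q + 0.5·γ·B·N_γ·s_γ
     = 18.1 × 35.5 × 1.3 + 9.776 × 23.2 + 0.5 × 16.25 × 2.6 × 30.2 × 0.6
     = 835.32 + 226.8 + 382.78 = 1444.9 kPa.
Gross allowable pressure q_all = 1444.9 / 3 = 481.63 kPa.
Footing area = 5.3093 m², so allowable column load = 481.63 × 5.3093 = 2557.1 kN.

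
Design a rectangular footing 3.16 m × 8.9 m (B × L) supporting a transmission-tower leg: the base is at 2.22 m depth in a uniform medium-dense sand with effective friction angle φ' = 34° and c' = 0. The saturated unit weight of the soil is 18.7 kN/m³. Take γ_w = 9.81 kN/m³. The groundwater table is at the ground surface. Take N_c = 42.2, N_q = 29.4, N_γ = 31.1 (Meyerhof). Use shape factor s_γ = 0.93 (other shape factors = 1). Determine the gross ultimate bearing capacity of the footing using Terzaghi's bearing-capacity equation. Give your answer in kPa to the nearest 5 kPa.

Water table at ground surface, so effective unit weight γ' = 18.7 − 9.81 = 8.89 kN/m³ is used throughout; overburden q = 8.89 × 2.22 = 19.736 kPa; the same γ' applies in the ½γBN_γ term.
Surcharge term q·N_q = 19.736 × 29.4 = 580.23 kPa; self-weight term 0.5·γ·B·N_γ·s_γ = 0.5 × 8.89 × 3.16 × 31.1 × 0.93 = 406.26 kPa.
q_ult = 580.23 + 406.26 = 986.49 kPa.

q_ult ≈ 985 kPa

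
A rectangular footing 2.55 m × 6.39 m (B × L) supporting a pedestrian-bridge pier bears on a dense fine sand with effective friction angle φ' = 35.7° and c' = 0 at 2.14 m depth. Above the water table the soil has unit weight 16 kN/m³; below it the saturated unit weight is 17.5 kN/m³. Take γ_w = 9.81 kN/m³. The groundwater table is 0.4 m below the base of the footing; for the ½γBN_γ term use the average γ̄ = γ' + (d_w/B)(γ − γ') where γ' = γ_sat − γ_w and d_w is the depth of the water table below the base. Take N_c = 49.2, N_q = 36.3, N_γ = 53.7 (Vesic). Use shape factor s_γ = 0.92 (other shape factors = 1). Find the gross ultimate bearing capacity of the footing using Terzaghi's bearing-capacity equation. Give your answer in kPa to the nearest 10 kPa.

q = γ·D_f = 16 × 2.14 = 34.24 kPa.
γ' = 7.69 kN/m³; averaging over the depth B below the base, γ̄ = γ' + (d_w/B)(γ − γ') = 8.9935 kN/m³.
q·N_q = 34.24 × 36.3 = 1242.9 kPa
0.5·γ·B·N_γ·s_γ = 0.5 × 8.9935 × 2.55 × 53.7 × 0.92 = 566.5 kPa
q_ult = 1242.9 + 566.5 = 1809.4 kPa.

q_ult ≈ 1810 kPa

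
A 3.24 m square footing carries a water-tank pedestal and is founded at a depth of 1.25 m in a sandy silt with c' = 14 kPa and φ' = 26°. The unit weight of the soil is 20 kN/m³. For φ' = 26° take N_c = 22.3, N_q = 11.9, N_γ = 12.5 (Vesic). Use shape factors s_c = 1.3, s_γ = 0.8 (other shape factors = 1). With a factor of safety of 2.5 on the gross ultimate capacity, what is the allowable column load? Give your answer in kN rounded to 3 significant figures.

P_all ≈ 4310 kN

q = γ·D_f = 20 × 1.25 = 25 kPa.
c·N_c·s_c = 14 × 22.3 × 1.3 = 405.86 kPa
q·N_q = 25 × 11.9 = 297.5 kPa
0.5·γ·B·N_γ·s_γ = 0.5 × 20 × 3.24 × 12.5 × 0.8 = 324 kPa
q_ult = 405.86 + 297.5 + 324 = 1027.4 kPa.
Gross allowable pressure q_all = 1027.4 / 2.5 = 410.94 kPa.
Footing area = 10.4976 m², so allowable column load = 410.94 × 10.4976 = 4313.9 kN.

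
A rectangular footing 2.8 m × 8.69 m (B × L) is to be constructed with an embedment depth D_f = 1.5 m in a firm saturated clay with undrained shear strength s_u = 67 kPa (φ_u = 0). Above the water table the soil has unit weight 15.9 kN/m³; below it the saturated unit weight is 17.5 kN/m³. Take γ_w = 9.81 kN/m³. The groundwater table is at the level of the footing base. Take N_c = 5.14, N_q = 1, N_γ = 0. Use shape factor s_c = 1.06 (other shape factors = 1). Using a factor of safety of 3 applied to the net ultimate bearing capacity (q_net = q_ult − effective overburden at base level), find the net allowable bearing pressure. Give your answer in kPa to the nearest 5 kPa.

q = γ·D_f = 15.9 × 1.5 = 23.85 kPa.
c·N_c·s_c = 67 × 5.14 × 1.06 = 365.04 kPa
q·N_q = 23.85 × 1 = 23.85 kPa
q_ult = 365.04 + 23.85 = 388.89 kPa.
Net ultimate: q_net = 388.89 − 23.85 = 365.04 kPa.
q_all(net) = 365.04 / 3 = 121.68 kPa.

q_all(net) ≈ 120 kPa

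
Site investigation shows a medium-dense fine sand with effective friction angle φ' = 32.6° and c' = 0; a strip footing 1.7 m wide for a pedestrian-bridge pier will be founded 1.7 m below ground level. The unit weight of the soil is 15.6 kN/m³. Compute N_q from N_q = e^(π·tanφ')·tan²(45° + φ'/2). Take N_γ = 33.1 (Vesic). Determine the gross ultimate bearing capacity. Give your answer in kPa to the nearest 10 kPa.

q_ult ≈ 1100 kPa

tan32.6° = 0.6395, so N_q = e^(π×0.6395)·tan²(61.3°) = 7.457 × 3.336 = 24.88.
Overburden at base level: q = 15.6 × 1.7 = 26.52 kPa.
Surcharge term q·N_q = 26.52 × 24.878 = 659.76 kPa; self-weight term 0.5·γ·B·N_γ = 0.5 × 15.6 × 1.7 × 33.1 = 438.91 kPa.
q_ult = 659.76 + 438.91 = 1098.7 kPa.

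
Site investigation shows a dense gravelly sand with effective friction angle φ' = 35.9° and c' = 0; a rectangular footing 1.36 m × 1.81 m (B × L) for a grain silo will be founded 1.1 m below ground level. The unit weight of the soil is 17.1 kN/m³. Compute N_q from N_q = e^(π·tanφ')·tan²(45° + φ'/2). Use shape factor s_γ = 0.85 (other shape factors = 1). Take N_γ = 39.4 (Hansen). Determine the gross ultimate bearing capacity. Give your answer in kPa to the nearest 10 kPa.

q_ult ≈ 1090 kPa

tan35.9° = 0.7239, so N_q = e^(π×0.7239)·tan²(62.95°) = 9.719 × 3.835 = 37.28.
Effective surcharge at the founding depth q = γ·D_f = 17.1 × 1.1 = 18.81 kPa.
q_ult = q·N_q + 0.5·γ·B·N_γ·s_γ
     = 18.81 × 37.277 + 0.5 × 17.1 × 1.36 × 39.4 × 0.85
     = 701.18 + 389.42 = 1090.6 kPa.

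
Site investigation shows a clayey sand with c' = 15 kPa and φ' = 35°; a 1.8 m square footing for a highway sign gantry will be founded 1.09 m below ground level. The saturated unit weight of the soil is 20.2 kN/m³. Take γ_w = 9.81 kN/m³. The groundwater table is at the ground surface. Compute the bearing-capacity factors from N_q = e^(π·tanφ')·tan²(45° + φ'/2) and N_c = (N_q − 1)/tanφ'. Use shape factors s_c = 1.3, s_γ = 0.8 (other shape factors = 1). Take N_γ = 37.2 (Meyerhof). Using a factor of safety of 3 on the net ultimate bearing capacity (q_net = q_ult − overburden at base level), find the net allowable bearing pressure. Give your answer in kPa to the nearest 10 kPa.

q_all(net) ≈ 510 kPa

N_q = e^(π·tan35°)·tan²(62.5°) = 33.3; N_c = (N_q − 1)/tanφ' = 46.12.
γ' = 20.2 − 9.81 = 10.39 kN/m³ (submerged throughout). q = 10.39 × 1.09 = 11.325 kPa; the same γ' applies in the ½γBN_γ term.
c·N_c·s_c = 15 × 46.124 × 1.3 = 899.41 kPa
q·N_q = 11.325 × 33.296 = 377.08 kPa
0.5·γ·B·N_γ·s_γ = 0.5 × 10.39 × 1.8 × 37.2 × 0.8 = 278.29 kPa
q_ult = 899.41 + 377.08 + 278.29 = 1554.8 kPa.
q_net = 1554.8 − 11.325 = 1543.5 kPa.
q_all(net) = 1543.5 / 3 = 514.48 kPa.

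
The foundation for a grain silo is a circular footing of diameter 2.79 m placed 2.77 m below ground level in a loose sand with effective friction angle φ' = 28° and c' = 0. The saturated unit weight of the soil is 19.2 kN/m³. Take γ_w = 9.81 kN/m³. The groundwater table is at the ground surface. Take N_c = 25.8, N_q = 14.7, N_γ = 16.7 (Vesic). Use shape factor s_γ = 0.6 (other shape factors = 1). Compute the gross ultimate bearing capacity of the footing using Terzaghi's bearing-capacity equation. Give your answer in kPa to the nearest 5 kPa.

q_ult ≈ 515 kPa

γ' = 19.2 − 9.81 = 9.39 kN/m³ (submerged throughout). q = 9.39 × 2.77 = 26.01 kPa; the same γ' applies in the ½γBN_γ term.
q·N_q = 26.01 × 14.7 = 382.35 kPa
0.5·γ·B·N_γ·s_γ = 0.5 × 9.39 × 2.79 × 16.7 × 0.6 = 131.25 kPa
q_ult = 382.35 + 131.25 = 513.6 kPa.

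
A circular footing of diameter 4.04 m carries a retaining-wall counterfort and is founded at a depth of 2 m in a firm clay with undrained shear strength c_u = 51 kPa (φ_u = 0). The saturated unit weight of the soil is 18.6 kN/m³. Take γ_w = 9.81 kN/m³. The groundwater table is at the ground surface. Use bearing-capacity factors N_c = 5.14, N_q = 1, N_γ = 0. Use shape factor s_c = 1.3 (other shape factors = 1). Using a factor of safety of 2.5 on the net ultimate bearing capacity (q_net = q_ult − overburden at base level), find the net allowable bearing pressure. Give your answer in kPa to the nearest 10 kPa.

γ' = 18.6 − 9.81 = 8.79 kN/m³ (submerged throughout). q = 8.79 × 2 = 17.58 kPa.
c·N_c·s_c = 51 × 5.14 × 1.3 = 340.78 kPa
q·N_q = 17.58 × 1 = 17.58 kPa
q_ult = 340.78 + 17.58 = 358.36 kPa.
q_net = 358.36 − 17.58 = 340.78 kPa.
q_all(net) = 340.78 / 2.5 = 136.31 kPa.

q_all(net) ≈ 140 kPa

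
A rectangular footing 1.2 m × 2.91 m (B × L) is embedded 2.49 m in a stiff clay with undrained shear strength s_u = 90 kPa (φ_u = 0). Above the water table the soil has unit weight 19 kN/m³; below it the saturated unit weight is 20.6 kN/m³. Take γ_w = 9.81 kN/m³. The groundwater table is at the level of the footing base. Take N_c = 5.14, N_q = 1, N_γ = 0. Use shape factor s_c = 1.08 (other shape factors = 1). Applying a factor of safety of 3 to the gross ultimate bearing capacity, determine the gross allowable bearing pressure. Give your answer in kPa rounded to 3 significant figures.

q_all ≈ 182 kPa

Effective surcharge at the founding depth q = γ·D_f = 19 × 2.49 = 47.31 kPa.
q_ult = c·N_c·s_c + q·N_q
     = 90 × 5.14 × 1.08 + 47.31 × 1
     = 499.61 + 47.31 = 546.92 kPa.
q_all = q_ult / FS = 546.92 / 3 = 182.31 kPa.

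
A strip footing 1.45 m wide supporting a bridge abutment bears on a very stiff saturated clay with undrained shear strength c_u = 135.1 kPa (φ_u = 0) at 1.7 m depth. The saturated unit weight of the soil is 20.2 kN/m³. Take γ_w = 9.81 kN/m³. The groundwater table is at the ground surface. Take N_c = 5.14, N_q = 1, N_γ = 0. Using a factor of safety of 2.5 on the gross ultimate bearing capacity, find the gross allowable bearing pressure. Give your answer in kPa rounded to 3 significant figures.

γ' = 20.2 − 9.81 = 10.39 kN/m³ (submerged throughout). q = 10.39 × 1.7 = 17.663 kPa.
c·N_c = 135.1 × 5.14 = 694.41 kPa
q·N_q = 17.663 × 1 = 17.663 kPa
q_ult = 694.41 + 17.663 = 712.08 kPa.
q_all = 712.08 / 2.5 = 284.83 kPa.

q_all ≈ 285 kPa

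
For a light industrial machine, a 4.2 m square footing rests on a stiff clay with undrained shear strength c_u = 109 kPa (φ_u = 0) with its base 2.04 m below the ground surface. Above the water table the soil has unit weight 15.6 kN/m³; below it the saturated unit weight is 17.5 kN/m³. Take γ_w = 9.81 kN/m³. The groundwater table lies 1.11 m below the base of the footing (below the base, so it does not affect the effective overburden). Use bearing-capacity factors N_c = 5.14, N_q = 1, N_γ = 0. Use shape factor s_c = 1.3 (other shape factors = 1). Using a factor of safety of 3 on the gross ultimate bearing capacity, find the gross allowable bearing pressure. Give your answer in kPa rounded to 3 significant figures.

q_all ≈ 253 kPa

q = γ·D_f = 15.6 × 2.04 = 31.824 kPa.
c·N_c·s_c = 109 × 5.14 × 1.3 = 728.34 kPa
q·N_q = 31.824 × 1 = 31.824 kPa
q_ult = 728.34 + 31.824 = 760.16 kPa.
q_all = 760.16 / 3 = 253.39 kPa.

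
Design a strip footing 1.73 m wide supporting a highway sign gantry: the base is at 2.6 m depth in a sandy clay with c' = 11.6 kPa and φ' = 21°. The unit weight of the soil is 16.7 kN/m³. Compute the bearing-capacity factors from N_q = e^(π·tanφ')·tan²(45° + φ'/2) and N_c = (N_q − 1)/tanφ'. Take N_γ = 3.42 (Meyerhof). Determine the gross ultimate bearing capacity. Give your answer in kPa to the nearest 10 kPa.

tan21° = 0.3839, so N_q = e^(π×0.3839)·tan²(55.5°) = 3.34 × 2.117 = 7.07.
N_c = (7.07 − 1)/tan21° = 15.81.
Overburden at base level: q = 16.7 × 2.6 = 43.42 kPa.
Cohesion term c·N_c = 11.6 × 15.815 = 183.45 kPa; surcharge term q·N_q = 43.42 × 7.0708 = 307.01 kPa; self-weight term 0.5·γ·B·N_γ = 0.5 × 16.7 × 1.73 × 3.42 = 49.404 kPa.
q_ult = 183.45 + 307.01 + 49.404 = 539.87 kPa.

q_ult ≈ 540 kPa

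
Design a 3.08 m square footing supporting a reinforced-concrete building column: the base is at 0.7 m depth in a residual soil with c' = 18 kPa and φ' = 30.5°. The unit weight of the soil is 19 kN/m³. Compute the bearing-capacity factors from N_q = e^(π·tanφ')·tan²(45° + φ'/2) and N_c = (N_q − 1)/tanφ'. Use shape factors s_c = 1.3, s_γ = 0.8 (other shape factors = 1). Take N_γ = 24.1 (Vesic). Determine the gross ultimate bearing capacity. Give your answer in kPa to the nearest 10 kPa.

q_ult ≈ 1560 kPa

tan30.5° = 0.589, so N_q = e^(π×0.589)·tan²(60.25°) = 6.363 × 3.061 = 19.48.
N_c = (19.48 − 1)/tan30.5° = 31.37.
Effective surcharge at the founding depth q = γ·D_f = 19 × 0.7 = 13.3 kPa.
q_ult = c·N_c·s_c + q·N_q + 0.5·γ·B·N_γ·s_γ
     = 18 × 31.372 × 1.3 + 13.3 × 19.479 + 0.5 × 19 × 3.08 × 24.1 × 0.8
     = 734.1 + 259.08 + 564.13 = 1557.3 kPa.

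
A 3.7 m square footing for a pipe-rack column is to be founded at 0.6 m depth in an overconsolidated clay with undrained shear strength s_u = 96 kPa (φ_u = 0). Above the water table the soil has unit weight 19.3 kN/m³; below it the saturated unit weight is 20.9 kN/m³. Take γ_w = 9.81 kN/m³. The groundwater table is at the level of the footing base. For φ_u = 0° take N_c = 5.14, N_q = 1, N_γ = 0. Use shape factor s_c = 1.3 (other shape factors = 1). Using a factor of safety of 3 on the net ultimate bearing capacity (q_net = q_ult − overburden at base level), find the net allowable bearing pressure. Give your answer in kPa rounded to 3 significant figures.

q = γ·D_f = 19.3 × 0.6 = 11.58 kPa.
c·N_c·s_c = 96 × 5.14 × 1.3 = 641.47 kPa
q·N_q = 11.58 × 1 = 11.58 kPa
q_ult = 641.47 + 11.58 = 653.05 kPa.
q_net = 653.05 − 11.58 = 641.47 kPa.
q_all(net) = 641.47 / 3 = 213.82 kPa.

q_all(net) ≈ 214 kPa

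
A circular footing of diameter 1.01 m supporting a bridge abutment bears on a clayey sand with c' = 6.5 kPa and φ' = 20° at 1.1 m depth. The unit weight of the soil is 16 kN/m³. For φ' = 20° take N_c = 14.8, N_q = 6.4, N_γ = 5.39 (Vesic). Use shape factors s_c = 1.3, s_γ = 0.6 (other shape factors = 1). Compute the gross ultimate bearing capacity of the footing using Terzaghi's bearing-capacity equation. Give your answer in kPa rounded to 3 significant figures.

q_ult ≈ 264 kPa

Overburden at base level: q = 16 × 1.1 = 17.6 kPa.
Cohesion term c·N_c·s_c = 6.5 × 14.8 × 1.3 = 125.06 kPa; surcharge term q·N_q = 17.6 × 6.4 = 112.64 kPa; self-weight term 0.5·γ·B·N_γ·s_γ = 0.5 × 16 × 1.01 × 5.39 × 0.6 = 26.131 kPa.
q_ult = 125.06 + 112.64 + 26.131 = 263.83 kPa.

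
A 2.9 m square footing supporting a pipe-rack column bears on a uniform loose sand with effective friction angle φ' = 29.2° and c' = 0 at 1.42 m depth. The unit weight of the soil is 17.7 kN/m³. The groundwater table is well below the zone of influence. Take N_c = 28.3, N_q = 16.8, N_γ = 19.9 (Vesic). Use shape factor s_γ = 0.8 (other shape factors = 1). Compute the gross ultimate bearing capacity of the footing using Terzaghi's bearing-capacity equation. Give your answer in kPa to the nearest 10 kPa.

Effective surcharge at the founding depth q = γ·D_f = 17.7 × 1.42 = 25.134 kPa.
q_ult = q·N_q + 0.5·γ·B·N_γ·s_γ
     = 25.134 × 16.8 + 0.5 × 17.7 × 2.9 × 19.9 × 0.8
     = 422.25 + 408.59 = 830.84 kPa.

q_ult ≈ 830 kPa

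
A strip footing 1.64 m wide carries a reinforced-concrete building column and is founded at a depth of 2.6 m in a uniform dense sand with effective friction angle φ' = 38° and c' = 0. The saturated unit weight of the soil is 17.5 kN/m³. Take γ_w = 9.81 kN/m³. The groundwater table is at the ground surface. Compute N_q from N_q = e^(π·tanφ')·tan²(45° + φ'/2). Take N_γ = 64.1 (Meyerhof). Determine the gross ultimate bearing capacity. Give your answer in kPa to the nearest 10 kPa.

tan38° = 0.7813, so N_q = e^(π×0.7813)·tan²(64°) = 11.64 × 4.204 = 48.93.
With the water table at the surface the whole profile is submerged: γ' = 17.5 − 9.81 = 7.69 kN/m³, so q = γ'·D_f = 19.994 kPa; the same γ' applies in the ½γBN_γ term.
q_ult = q·N_q + 0.5·γ·B·N_γ
     = 19.994 × 48.933 + 0.5 × 7.69 × 1.64 × 64.1
     = 978.37 + 404.2 = 1382.6 kPa.

q_ult ≈ 1380 kPa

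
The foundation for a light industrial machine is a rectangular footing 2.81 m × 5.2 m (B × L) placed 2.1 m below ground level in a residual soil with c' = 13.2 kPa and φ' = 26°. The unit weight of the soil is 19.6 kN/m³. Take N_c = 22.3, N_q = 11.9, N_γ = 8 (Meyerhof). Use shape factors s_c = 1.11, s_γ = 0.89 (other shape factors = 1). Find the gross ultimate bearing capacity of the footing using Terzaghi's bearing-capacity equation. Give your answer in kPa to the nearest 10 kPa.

q_ult ≈ 1010 kPa

Overburden at base level: q = 19.6 × 2.1 = 41.16 kPa.
Cohesion term c·N_c·s_c = 13.2 × 22.3 × 1.11 = 326.74 kPa; surcharge term q·N_q = 41.16 × 11.9 = 489.8 kPa; self-weight term 0.5·γ·B·N_γ·s_γ = 0.5 × 19.6 × 2.81 × 8 × 0.89 = 196.07 kPa.
q_ult = 326.74 + 489.8 + 196.07 = 1012.6 kPa.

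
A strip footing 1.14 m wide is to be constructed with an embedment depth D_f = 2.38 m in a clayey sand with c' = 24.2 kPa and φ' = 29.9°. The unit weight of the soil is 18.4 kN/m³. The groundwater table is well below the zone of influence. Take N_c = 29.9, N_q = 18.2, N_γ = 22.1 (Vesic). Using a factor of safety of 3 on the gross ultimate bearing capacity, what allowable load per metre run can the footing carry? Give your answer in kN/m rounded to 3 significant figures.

≈ 666 kN/m

Effective surcharge at the founding depth q = γ·D_f = 18.4 × 2.38 = 43.792 kPa.
q_ult = c·N_c + q·N_q + 0.5·γ·B·N_γ
     = 24.2 × 29.9 + 43.792 × 18.2 + 0.5 × 18.4 × 1.14 × 22.1
     = 723.58 + 797.01 + 231.78 = 1752.4 kPa.
Gross allowable pressure q_all = 1752.4 / 3 = 584.13 kPa.
Allowable wall load = q_all × B = 584.13 × 1.14 = 665.9 kN per metre run.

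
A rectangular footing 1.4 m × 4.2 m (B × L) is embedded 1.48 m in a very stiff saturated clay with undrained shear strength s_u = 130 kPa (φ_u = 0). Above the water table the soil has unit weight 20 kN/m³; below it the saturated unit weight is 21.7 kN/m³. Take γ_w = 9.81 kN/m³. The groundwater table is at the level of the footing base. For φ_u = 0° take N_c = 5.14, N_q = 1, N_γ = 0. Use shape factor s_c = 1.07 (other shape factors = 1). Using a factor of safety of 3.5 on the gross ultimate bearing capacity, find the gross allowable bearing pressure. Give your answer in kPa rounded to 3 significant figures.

q_all ≈ 213 kPa

Effective surcharge at the founding depth q = γ·D_f = 20 × 1.48 = 29.6 kPa.
q_ult = c·N_c·s_c + q·N_q
     = 130 × 5.14 × 1.07 + 29.6 × 1
     = 714.97 + 29.6 = 744.57 kPa.
q_all = 744.57 / 3.5 = 212.74 kPa.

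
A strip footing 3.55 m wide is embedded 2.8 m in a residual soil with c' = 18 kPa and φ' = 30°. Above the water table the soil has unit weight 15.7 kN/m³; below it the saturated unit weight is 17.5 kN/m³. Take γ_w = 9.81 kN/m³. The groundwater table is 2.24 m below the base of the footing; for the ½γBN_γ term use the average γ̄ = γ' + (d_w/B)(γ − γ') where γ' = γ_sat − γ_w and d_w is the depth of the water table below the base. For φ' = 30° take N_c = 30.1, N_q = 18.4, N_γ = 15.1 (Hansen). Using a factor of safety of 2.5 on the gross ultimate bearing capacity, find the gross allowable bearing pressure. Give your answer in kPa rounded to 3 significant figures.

Overburden at base level: q = 15.7 × 2.8 = 43.96 kPa.
The water table is 2.24 m below the base (< B = 3.55 m), so the ½γBN_γ term uses γ̄ = γ' + (d_w/B)(γ − γ') = 7.69 + (2.24/3.55)(15.7 − 7.69) = 12.744 kN/m³.
Cohesion term c·N_c = 18 × 30.1 = 541.8 kPa; surcharge term q·N_q = 43.96 × 18.4 = 808.86 kPa; self-weight term 0.5·γ·B·N_γ = 0.5 × 12.744 × 3.55 × 15.1 = 341.58 kPa.
q_ult = 541.8 + 808.86 + 341.58 = 1692.2 kPa.
q_all = 1692.2 / 2.5 = 676.9 kPa.

q_all ≈ 677 kPa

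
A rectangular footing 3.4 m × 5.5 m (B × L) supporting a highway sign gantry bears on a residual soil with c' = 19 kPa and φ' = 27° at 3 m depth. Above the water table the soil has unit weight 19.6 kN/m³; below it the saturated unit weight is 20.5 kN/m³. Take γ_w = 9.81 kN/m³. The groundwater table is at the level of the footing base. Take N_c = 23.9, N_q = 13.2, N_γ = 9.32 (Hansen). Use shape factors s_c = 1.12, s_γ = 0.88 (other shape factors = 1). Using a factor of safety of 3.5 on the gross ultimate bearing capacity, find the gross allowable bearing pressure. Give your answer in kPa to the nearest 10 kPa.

q_all ≈ 410 kPa

Effective surcharge at the founding depth q = γ·D_f = 19.6 × 3 = 58.8 kPa.
The water table coincides with the base, so in the self-weight term γ → γ' = 10.69 kN/m³.
q_ult = c·N_c·s_c + q·N_q + 0.5·γ·B·N_γ·s_γ
     = 19 × 23.9 × 1.12 + 58.8 × 13.2 + 0.5 × 10.69 × 3.4 × 9.32 × 0.88
     = 508.59 + 776.16 + 149.05 = 1433.8 kPa.
q_all = 1433.8 / 3.5 = 409.66 kPa.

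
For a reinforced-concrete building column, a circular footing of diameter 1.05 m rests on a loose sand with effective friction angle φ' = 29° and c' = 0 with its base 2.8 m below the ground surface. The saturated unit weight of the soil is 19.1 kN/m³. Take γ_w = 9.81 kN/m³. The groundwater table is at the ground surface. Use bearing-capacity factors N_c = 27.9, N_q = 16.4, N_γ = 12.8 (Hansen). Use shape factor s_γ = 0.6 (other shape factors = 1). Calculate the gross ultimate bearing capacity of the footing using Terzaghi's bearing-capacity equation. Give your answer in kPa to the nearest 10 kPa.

q_ult ≈ 460 kPa

γ' = 19.1 − 9.81 = 9.29 kN/m³ (submerged throughout). q = 9.29 × 2.8 = 26.012 kPa; the same γ' applies in the ½γBN_γ term.
q·N_q = 26.012 × 16.4 = 426.6 kPa
0.5·γ·B·N_γ·s_γ = 0.5 × 9.29 × 1.05 × 12.8 × 0.6 = 37.457 kPa
q_ult = 426.6 + 37.457 = 464.05 kPa.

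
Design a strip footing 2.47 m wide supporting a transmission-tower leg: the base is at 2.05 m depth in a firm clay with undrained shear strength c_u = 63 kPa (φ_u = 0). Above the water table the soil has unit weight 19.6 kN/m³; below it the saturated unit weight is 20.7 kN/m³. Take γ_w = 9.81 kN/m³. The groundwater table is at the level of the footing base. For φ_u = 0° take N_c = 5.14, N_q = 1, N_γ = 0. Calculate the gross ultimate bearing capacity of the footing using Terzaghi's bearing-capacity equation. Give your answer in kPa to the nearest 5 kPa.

q = γ·D_f = 19.6 × 2.05 = 40.18 kPa.
c·N_c = 63 × 5.14 = 323.82 kPa
q·N_q = 40.18 × 1 = 40.18 kPa
q_ult = 323.82 + 40.18 = 364 kPa.

q_ult ≈ 365 kPa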